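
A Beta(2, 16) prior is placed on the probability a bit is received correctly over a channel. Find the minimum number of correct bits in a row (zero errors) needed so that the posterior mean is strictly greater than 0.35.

k = 7

After k correct bits and 0 errors the posterior is Beta(2+k, 16), with mean (2+k)/(2+16+k).
Set (2+k)/(18+k) > 0.35 and solve: k > (0.35·18 − 2)/(1 − 0.35) = 6.615.
The smallest integer exceeding 6.615 is 7, and checking k=7: (9)/(25) = 0.3600 > 0.35.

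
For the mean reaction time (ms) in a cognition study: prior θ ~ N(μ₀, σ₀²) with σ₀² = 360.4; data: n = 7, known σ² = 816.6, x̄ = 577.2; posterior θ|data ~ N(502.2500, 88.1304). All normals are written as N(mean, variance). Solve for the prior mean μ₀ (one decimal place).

μ₀ = 270.7

With known observation variance, the Normal–Normal posterior has precision τ_n = τ₀ + n/σ² and mean μ_n = (τ₀μ₀ + (n/σ²)x̄)/τ_n.
Here τ₀ = 1/360.4 = 0.002775 and τ_data = 7/816.6 = 0.008572, so τ_n = 0.011347.
Rearranging for μ₀: μ₀ = (μ_n·τ_n − τ_data·x̄)/τ₀ = (502.2500·0.011347 − 0.008572·577.2) / 0.002775 = 0.751272/0.002775 ≈ 270.7.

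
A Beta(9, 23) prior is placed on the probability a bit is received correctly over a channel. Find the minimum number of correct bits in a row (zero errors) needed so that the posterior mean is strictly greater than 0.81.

After k correct bits and 0 errors the posterior is Beta(9+k, 23), with mean (9+k)/(9+23+k).
Set (9+k)/(32+k) > 0.81 and solve: k > (0.81·32 − 9)/(1 − 0.81) = 89.053.
The smallest integer exceeding 89.053 is 90, and checking k=90: (99)/(122) = 0.8115 > 0.81.

k = 90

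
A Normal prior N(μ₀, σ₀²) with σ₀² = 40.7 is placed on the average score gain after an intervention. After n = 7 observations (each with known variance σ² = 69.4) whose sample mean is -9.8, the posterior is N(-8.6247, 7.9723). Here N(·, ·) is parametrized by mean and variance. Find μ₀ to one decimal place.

With known observation variance, the Normal–Normal posterior has precision τ_n = τ₀ + n/σ² and mean μ_n = (τ₀μ₀ + (n/σ²)x̄)/τ_n.
Here τ₀ = 1/40.7 = 0.024570 and τ_data = 7/69.4 = 0.100865, so τ_n = 0.125435.
Rearranging for μ₀: μ₀ = (μ_n·τ_n − τ_data·x̄)/τ₀ = (-8.6247·0.125435 − 0.100865·-9.8) / 0.024570 = -0.093362/0.024570 ≈ -3.8.

μ₀ = -3.8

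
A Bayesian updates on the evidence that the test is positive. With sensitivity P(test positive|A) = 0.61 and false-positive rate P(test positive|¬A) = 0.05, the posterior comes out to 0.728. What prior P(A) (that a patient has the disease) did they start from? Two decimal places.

P(A) = 0.18

In odds form, posterior odds = prior odds × likelihood ratio, so prior odds = posterior odds ÷ LR.
Posterior odds = 0.728/(1−0.728) = 2.6765. LR = 0.61/0.05 = 12.2000.
Prior odds = 2.6765/12.2000 = 0.2194, so P(A) = 0.2194/(1+0.2194) ≈ 0.18.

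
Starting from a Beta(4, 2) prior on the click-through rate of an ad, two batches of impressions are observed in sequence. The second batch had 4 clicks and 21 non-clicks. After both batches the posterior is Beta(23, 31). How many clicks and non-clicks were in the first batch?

Sequential conjugate updates are equivalent to a single update on the pooled data, so total successes = posterior α − prior α and total failures = posterior β − prior β.
Total across both batches: 23−4=19 clicks, 31−2=29 non-clicks.
Subtract the second batch: 19−4=15 clicks and 29−21=8 non-clicks.

15 clicks and 8 non-clicks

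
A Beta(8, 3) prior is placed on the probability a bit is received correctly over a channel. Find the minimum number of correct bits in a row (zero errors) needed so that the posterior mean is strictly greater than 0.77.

k = 3

After k correct bits and 0 errors the posterior is Beta(8+k, 3), with mean (8+k)/(8+3+k).
Set (8+k)/(11+k) > 0.77 and solve: k > (0.77·11 − 8)/(1 − 0.77) = 2.043.
The smallest integer exceeding 2.043 is 3.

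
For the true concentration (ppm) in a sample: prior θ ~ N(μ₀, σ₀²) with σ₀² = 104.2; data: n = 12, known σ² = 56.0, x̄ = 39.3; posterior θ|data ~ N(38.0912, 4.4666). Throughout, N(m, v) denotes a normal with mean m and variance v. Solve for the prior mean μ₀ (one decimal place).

With known observation variance, the Normal–Normal posterior has precision τ_n = τ₀ + n/σ² and mean μ_n = (τ₀μ₀ + (n/σ²)x̄)/τ_n.
Here τ₀ = 1/104.2 = 0.009597 and τ_data = 12/56.0 = 0.214286, so τ_n = 0.223883.
Rearranging for μ₀: μ₀ = (μ_n·τ_n − τ_data·x̄)/τ₀ = (38.0912·0.223883 − 0.214286·39.3) / 0.009597 = 0.106532/0.009597 ≈ 11.1.

μ₀ = 11.1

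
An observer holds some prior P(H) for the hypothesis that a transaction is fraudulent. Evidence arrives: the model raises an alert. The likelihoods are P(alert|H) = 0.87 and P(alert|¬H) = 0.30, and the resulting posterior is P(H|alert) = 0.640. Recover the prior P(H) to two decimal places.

In odds form, posterior odds = prior odds × likelihood ratio, so prior odds = posterior odds ÷ LR.
Posterior odds = 0.640/(1−0.640) = 1.7778. LR = 0.87/0.30 = 2.9000.
Prior odds = 1.7778/2.9000 = 0.6130, so P(H) = 0.6130/(1+0.6130) ≈ 0.38.

P(H) = 0.38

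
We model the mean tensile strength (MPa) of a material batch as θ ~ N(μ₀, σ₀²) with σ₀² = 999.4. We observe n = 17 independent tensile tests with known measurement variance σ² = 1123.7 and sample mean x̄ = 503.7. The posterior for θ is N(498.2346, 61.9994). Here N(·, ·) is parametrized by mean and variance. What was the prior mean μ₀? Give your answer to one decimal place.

μ₀ = 415.6

With known observation variance, the Normal–Normal posterior has precision τ_n = τ₀ + n/σ² and mean μ_n = (τ₀μ₀ + (n/σ²)x̄)/τ_n.
Here τ₀ = 1/999.4 = 0.001001 and τ_data = 17/1123.7 = 0.015129, so τ_n = 0.016130.
Rearranging for μ₀: μ₀ = (μ_n·τ_n − τ_data·x̄)/τ₀ = (498.2346·0.016130 − 0.015129·503.7) / 0.001001 = 0.416047/0.001001 ≈ 415.6.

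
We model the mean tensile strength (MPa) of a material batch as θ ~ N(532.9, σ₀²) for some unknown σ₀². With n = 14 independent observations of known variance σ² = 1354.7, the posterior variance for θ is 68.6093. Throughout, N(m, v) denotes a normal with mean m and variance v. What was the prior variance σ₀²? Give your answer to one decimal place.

σ₀² = 235.8

For the Normal–Normal model with known σ², precisions add: τ_n = τ₀ + n/σ².
So 1/σ₀² = 1/68.6093 − 14/1354.7 = 0.014575 − 0.010334 = 0.004241.
Hence σ₀² = 1/0.004241 ≈ 235.8.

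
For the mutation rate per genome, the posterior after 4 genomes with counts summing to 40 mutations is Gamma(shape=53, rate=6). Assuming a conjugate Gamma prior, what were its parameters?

Gamma–Poisson conjugacy: posterior shape = α + Σxᵢ, posterior rate = β + n.
So α = 53 − 40 = 13 and β = 6 − 4 = 2.

Gamma(shape=13, rate=2)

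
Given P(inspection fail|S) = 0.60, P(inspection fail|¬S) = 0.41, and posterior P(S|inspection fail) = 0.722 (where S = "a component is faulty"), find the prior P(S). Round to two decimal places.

P(S) = 0.64

In odds form, posterior odds = prior odds × likelihood ratio, so prior odds = posterior odds ÷ LR.
Posterior odds = 0.722/(1−0.722) = 2.5971. LR = 0.60/0.41 = 1.4634.
Prior odds = 2.5971/1.4634 = 1.7747, so P(S) = 1.7747/(1+1.7747) ≈ 0.64.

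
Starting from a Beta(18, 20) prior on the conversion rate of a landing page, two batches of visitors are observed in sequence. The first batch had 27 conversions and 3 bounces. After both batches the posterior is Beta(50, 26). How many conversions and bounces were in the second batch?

5 conversions and 3 bounces

Because Beta–binomial updating is additive in the counts, the combined data contributed (α_post−α_prior, β_post−β_prior) successes and failures.
Total across both batches: 50−18=32 conversions, 26−20=6 bounces.
Subtract the first batch: 32−27=5 conversions and 6−3=3 bounces.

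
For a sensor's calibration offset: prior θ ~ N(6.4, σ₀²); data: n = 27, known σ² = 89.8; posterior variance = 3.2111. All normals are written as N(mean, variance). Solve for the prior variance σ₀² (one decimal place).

For the Normal–Normal model with known σ², precisions add: τ_n = τ₀ + n/σ².
So 1/σ₀² = 1/3.2111 − 27/89.8 = 0.311420 − 0.300668 = 0.010752.
Hence σ₀² = 1/0.010752 ≈ 93.0.

σ₀² = 93.0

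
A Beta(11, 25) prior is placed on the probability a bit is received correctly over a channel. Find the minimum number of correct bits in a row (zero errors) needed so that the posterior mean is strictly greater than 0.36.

k = 4

After k correct bits and 0 errors the posterior is Beta(11+k, 25), with mean (11+k)/(11+25+k).
Set (11+k)/(36+k) > 0.36 and solve: k > (0.36·36 − 11)/(1 − 0.36) = 3.062.
The smallest integer exceeding 3.062 is 4, and checking k=4: (15)/(40) = 0.3750 > 0.36.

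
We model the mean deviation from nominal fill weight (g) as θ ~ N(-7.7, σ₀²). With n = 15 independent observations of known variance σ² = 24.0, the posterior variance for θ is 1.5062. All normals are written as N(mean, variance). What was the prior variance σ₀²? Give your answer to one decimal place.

For the Normal–Normal model with known σ², precisions add: τ_n = τ₀ + n/σ².
So 1/σ₀² = 1/1.5062 − 15/24.0 = 0.663922 − 0.625000 = 0.038922.
Hence σ₀² = 1/0.038922 ≈ 25.7.

σ₀² = 25.7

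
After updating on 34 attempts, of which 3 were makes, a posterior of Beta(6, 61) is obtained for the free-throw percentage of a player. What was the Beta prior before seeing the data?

Beta is conjugate to the binomial likelihood: posterior = Beta(a+s, b+f).
Subtract the data counts: 6−3=3, 61−31=30.

Beta(3, 30)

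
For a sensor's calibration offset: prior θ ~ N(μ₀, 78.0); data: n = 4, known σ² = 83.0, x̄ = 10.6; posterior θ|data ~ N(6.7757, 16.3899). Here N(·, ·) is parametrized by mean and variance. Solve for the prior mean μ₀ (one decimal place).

The posterior mean is a precision-weighted average: μ_n = (τ₀μ₀ + τ_data·x̄)/(τ₀+τ_data), with τ₀=1/σ₀² and τ_data=n/σ².
Here τ₀ = 1/78.0 = 0.012821 and τ_data = 4/83.0 = 0.048193, so τ_n = 0.061014.
Rearranging for μ₀: μ₀ = (μ_n·τ_n − τ_data·x̄)/τ₀ = (6.7757·0.061014 − 0.048193·10.6) / 0.012821 = -0.097433/0.012821 ≈ -7.6.

μ₀ = -7.6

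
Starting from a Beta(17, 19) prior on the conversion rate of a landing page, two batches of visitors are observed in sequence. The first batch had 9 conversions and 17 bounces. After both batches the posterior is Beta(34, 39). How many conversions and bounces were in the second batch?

Sequential conjugate updates are equivalent to a single update on the pooled data, so total successes = posterior α − prior α and total failures = posterior β − prior β.
Total across both batches: 34−17=17 conversions, 39−19=20 bounces.
Subtract the first batch: 17−9=8 conversions and 20−17=3 bounces.

8 conversions and 3 bounces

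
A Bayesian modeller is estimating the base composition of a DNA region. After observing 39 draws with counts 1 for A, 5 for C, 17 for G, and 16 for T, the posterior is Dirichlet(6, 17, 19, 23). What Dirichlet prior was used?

Dirichlet(5, 12, 2, 7)

For a Dirichlet(α) prior with multinomial counts c, the posterior is Dirichlet(α + c) componentwise.
Subtract each count from the matching posterior parameter: 6−1=5, 17−5=12, 19−17=2, 23−16=7.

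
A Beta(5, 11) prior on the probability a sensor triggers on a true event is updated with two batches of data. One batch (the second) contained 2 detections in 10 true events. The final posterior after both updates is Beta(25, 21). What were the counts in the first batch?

Sequential conjugate updates are equivalent to a single update on the pooled data, so total successes = posterior α − prior α and total failures = posterior β − prior β.
Total across both batches: 25−5=20 detections, 21−11=10 misses.
Subtract the second batch: 20−2=18 detections and 10−8=2 misses.

18 detections and 2 misses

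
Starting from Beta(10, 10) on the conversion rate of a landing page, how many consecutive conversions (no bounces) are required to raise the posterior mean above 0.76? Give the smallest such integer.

k = 22

After k conversions and 0 bounces the posterior is Beta(10+k, 10), with mean (10+k)/(10+10+k).
Set (10+k)/(20+k) > 0.76 and solve: k > (0.76·20 − 10)/(1 − 0.76) = 21.667.
The smallest integer exceeding 21.667 is 22, and checking k=22: (32)/(42) = 0.7619 > 0.76.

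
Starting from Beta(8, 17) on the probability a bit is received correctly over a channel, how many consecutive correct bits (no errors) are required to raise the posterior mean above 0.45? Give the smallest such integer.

After k correct bits and 0 errors the posterior is Beta(8+k, 17), with mean (8+k)/(8+17+k).
Set (8+k)/(25+k) > 0.45 and solve: k > (0.45·25 − 8)/(1 − 0.45) = 5.909.
The smallest integer exceeding 5.909 is 6.

k = 6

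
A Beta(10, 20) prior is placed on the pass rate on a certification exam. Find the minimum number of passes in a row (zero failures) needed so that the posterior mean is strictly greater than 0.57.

k = 17

After k passes and 0 failures the posterior is Beta(10+k, 20), with mean (10+k)/(10+20+k).
Set (10+k)/(30+k) > 0.57 and solve: k > (0.57·30 − 10)/(1 − 0.57) = 16.512.
The smallest integer exceeding 16.512 is 17, and checking k=17: (27)/(47) = 0.5745 > 0.57.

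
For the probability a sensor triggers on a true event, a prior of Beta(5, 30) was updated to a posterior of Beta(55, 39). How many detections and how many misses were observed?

50 detections and 9 misses

Under Beta–binomial conjugacy the posterior parameters are (α+s, β+f).
So s = 55 − 5 = 50 and f = 39 − 30 = 9.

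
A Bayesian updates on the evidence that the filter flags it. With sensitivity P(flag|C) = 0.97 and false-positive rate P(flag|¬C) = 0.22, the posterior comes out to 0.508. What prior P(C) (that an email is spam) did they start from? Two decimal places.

Bayes' rule in odds form gives O(C|E) = O(C)·[P(E|C)/P(E|¬C)], hence O(C) = O(C|E)/LR.
Posterior odds = 0.508/(1−0.508) = 1.0325. LR = 0.97/0.22 = 4.4091.
Prior odds = 1.0325/4.4091 = 0.2342, so P(C) = 0.2342/(1+0.2342) ≈ 0.19.

P(C) = 0.19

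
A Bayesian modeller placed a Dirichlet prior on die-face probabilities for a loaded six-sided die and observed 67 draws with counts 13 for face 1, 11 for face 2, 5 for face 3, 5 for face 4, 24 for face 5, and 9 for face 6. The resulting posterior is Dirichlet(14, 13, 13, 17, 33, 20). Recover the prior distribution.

Dirichlet(1, 2, 8, 12, 9, 11)

For a Dirichlet(α) prior with multinomial counts c, the posterior is Dirichlet(α + c) componentwise.
Subtract each count from the matching posterior parameter: 14−13=1, 13−11=2, 13−5=8, 17−5=12, 33−24=9, 20−9=11.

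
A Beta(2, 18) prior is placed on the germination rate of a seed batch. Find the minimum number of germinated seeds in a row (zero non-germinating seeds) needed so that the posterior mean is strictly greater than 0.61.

k = 27

After k germinated seeds and 0 non-germinating seeds the posterior is Beta(2+k, 18), with mean (2+k)/(2+18+k).
Set (2+k)/(20+k) > 0.61 and solve: k > (0.61·20 − 2)/(1 − 0.61) = 26.154.
The smallest integer exceeding 26.154 is 27, and checking k=27: (29)/(47) = 0.6170 > 0.61.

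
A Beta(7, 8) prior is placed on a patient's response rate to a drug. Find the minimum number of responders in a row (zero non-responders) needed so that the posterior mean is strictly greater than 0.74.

After k responders and 0 non-responders the posterior is Beta(7+k, 8), with mean (7+k)/(7+8+k).
Set (7+k)/(15+k) > 0.74 and solve: k > (0.74·15 − 7)/(1 − 0.74) = 15.769.
The smallest integer exceeding 15.769 is 16.

k = 16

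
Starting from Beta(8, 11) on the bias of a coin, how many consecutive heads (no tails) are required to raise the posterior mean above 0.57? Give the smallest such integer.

k = 7

After k heads and 0 tails the posterior is Beta(8+k, 11), with mean (8+k)/(8+11+k).
Set (8+k)/(19+k) > 0.57 and solve: k > (0.57·19 − 8)/(1 − 0.57) = 6.581.
The smallest integer exceeding 6.581 is 7.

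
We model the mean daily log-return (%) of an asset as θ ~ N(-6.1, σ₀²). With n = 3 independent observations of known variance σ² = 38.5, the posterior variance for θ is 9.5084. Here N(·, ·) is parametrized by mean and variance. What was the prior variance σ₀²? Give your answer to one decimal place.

σ₀² = 36.7

For the Normal–Normal model with known σ², precisions add: τ_n = τ₀ + n/σ².
So 1/σ₀² = 1/9.5084 − 3/38.5 = 0.105170 − 0.077922 = 0.027248.
Hence σ₀² = 1/0.027248 ≈ 36.7.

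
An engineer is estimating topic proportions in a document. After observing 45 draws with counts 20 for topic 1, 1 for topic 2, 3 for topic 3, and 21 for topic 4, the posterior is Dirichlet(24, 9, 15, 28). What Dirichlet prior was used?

For a Dirichlet(α) prior with multinomial counts c, the posterior is Dirichlet(α + c) componentwise.
Subtract each count from the matching posterior parameter: 24−20=4, 9−1=8, 15−3=12, 28−21=7.

Dirichlet(4, 8, 12, 7)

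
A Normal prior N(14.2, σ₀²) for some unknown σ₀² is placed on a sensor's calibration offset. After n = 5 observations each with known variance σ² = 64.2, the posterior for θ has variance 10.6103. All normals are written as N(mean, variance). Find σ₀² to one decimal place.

σ₀² = 61.1

Posterior precision equals prior precision plus data precision: 1/σ_n² = 1/σ₀² + n/σ².
So 1/σ₀² = 1/10.6103 − 5/64.2 = 0.094248 − 0.077882 = 0.016366.
Hence σ₀² = 1/0.016366 ≈ 61.1.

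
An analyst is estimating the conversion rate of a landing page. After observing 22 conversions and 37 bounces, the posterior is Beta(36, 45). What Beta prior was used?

Beta(14, 8)

A Beta(a, b) prior with s successes and f failures in binomial data gives a Beta(a+s, b+f) posterior.
Subtract the data counts: 36−22=14, 45−37=8.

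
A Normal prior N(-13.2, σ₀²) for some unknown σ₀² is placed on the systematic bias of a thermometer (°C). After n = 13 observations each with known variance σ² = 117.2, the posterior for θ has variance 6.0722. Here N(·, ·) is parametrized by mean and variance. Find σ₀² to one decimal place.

For the Normal–Normal model with known σ², precisions add: τ_n = τ₀ + n/σ².
So 1/σ₀² = 1/6.0722 − 13/117.2 = 0.164685 − 0.110922 = 0.053763.
Hence σ₀² = 1/0.053763 ≈ 18.6.

σ₀² = 18.6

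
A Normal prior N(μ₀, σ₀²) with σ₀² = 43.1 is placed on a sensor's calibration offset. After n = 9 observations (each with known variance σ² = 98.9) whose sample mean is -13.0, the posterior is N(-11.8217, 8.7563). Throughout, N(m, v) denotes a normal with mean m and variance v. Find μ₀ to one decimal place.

The posterior mean is a precision-weighted average: μ_n = (τ₀μ₀ + τ_data·x̄)/(τ₀+τ_data), with τ₀=1/σ₀² and τ_data=n/σ².
Here τ₀ = 1/43.1 = 0.023202 and τ_data = 9/98.9 = 0.091001, so τ_n = 0.114203.
Rearranging for μ₀: μ₀ = (μ_n·τ_n − τ_data·x̄)/τ₀ = (-11.8217·0.114203 − 0.091001·-13.0) / 0.023202 = -0.167061/0.023202 ≈ -7.2.

μ₀ = -7.2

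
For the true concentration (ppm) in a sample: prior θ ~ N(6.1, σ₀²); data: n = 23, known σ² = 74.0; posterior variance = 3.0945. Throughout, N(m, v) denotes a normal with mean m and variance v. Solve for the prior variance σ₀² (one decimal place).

Posterior precision equals prior precision plus data precision: 1/σ_n² = 1/σ₀² + n/σ².
So 1/σ₀² = 1/3.0945 − 23/74.0 = 0.323154 − 0.310811 = 0.012343.
Hence σ₀² = 1/0.012343 ≈ 81.0.

σ₀² = 81.0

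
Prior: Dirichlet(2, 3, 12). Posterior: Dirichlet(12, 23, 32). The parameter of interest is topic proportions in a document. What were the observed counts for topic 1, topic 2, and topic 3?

For a Dirichlet(α) prior with multinomial counts c, the posterior is Dirichlet(α + c) componentwise.
Counts are posterior − prior componentwise: 12−2=10, 23−3=20, 32−12=20.

counts (10, 20, 20)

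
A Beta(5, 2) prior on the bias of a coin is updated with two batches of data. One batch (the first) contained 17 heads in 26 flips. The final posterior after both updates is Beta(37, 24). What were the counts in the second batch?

15 heads and 13 tails

Sequential conjugate updates are equivalent to a single update on the pooled data, so total successes = posterior α − prior α and total failures = posterior β − prior β.
Total across both batches: 37−5=32 heads, 24−2=22 tails.
Subtract the first batch: 32−17=15 heads and 22−9=13 tails.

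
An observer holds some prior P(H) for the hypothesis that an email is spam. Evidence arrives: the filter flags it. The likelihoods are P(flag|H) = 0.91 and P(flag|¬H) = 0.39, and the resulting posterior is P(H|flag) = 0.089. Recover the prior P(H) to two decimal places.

Bayes' rule in odds form gives O(H|E) = O(H)·[P(E|H)/P(E|¬H)], hence O(H) = O(H|E)/LR.
Posterior odds = 0.089/(1−0.089) = 0.0977. LR = 0.91/0.39 = 2.3333.
Prior odds = 0.0977/2.3333 = 0.0419, so P(H) = 0.0419/(1+0.0419) ≈ 0.04.

P(H) = 0.04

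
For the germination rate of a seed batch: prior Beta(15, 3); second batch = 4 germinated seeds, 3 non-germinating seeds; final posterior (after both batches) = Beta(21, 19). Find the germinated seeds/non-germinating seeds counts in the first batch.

Sequential conjugate updates are equivalent to a single update on the pooled data, so total successes = posterior α − prior α and total failures = posterior β − prior β.
Total across both batches: 21−15=6 germinated seeds, 19−3=16 non-germinating seeds.
Subtract the second batch: 6−4=2 germinated seeds and 16−3=13 non-germinating seeds.

2 germinated seeds and 13 non-germinating seeds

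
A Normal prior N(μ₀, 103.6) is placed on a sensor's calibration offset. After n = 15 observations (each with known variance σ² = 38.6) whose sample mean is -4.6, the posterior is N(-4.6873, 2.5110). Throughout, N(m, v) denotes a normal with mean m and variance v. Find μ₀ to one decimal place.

The posterior mean is a precision-weighted average: μ_n = (τ₀μ₀ + τ_data·x̄)/(τ₀+τ_data), with τ₀=1/σ₀² and τ_data=n/σ².
Here τ₀ = 1/103.6 = 0.009653 and τ_data = 15/38.6 = 0.388601, so τ_n = 0.398254.
Rearranging for μ₀: μ₀ = (μ_n·τ_n − τ_data·x̄)/τ₀ = (-4.6873·0.398254 − 0.388601·-4.6) / 0.009653 = -0.079171/0.009653 ≈ -8.2.

μ₀ = -8.2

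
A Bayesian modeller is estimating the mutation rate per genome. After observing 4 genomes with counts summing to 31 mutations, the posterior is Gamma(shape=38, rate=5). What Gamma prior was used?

Gamma–Poisson conjugacy: posterior shape = α + Σxᵢ, posterior rate = β + n.
So α = 38 − 31 = 7 and β = 5 − 4 = 1.

Gamma(shape=7, rate=1)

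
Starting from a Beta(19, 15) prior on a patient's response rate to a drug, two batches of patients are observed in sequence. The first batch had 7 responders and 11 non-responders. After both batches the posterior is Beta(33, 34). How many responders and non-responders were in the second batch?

7 responders and 8 non-responders

Sequential conjugate updates are equivalent to a single update on the pooled data, so total successes = posterior α − prior α and total failures = posterior β − prior β.
Total across both batches: 33−19=14 responders, 34−15=19 non-responders.
Subtract the first batch: 14−7=7 responders and 19−11=8 non-responders.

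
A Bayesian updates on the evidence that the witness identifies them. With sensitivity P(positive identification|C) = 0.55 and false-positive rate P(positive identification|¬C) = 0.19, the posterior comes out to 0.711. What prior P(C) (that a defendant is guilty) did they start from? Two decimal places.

P(C) = 0.46

Bayes' rule in odds form gives O(C|E) = O(C)·[P(E|C)/P(E|¬C)], hence O(C) = O(C|E)/LR.
Posterior odds = 0.711/(1−0.711) = 2.4602. LR = 0.55/0.19 = 2.8947.
Prior odds = 2.4602/2.8947 = 0.8499, so P(C) = 0.8499/(1+0.8499) ≈ 0.46.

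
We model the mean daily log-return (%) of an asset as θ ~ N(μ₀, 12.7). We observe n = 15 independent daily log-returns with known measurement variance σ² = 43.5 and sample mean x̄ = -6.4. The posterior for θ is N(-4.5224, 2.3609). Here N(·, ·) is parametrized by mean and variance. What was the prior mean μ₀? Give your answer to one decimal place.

μ₀ = 3.7

The posterior mean is a precision-weighted average: μ_n = (τ₀μ₀ + τ_data·x̄)/(τ₀+τ_data), with τ₀=1/σ₀² and τ_data=n/σ².
Here τ₀ = 1/12.7 = 0.078740 and τ_data = 15/43.5 = 0.344828, so τ_n = 0.423568.
Rearranging for μ₀: μ₀ = (μ_n·τ_n − τ_data·x̄)/τ₀ = (-4.5224·0.423568 − 0.344828·-6.4) / 0.078740 = 0.291355/0.078740 ≈ 3.7.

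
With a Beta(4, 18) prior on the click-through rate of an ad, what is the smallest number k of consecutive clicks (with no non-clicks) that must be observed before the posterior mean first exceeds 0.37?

After k clicks and 0 non-clicks the posterior is Beta(4+k, 18), with mean (4+k)/(4+18+k).
Set (4+k)/(22+k) > 0.37 and solve: k > (0.37·22 − 4)/(1 − 0.37) = 6.571.
The smallest integer exceeding 6.571 is 7.

k = 7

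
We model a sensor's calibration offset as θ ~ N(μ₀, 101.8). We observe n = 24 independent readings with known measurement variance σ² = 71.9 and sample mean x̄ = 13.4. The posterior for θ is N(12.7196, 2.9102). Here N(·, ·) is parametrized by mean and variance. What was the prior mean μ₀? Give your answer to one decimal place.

The posterior mean is a precision-weighted average: μ_n = (τ₀μ₀ + τ_data·x̄)/(τ₀+τ_data), with τ₀=1/σ₀² and τ_data=n/σ².
Here τ₀ = 1/101.8 = 0.009823 and τ_data = 24/71.9 = 0.333797, so τ_n = 0.343620.
Rearranging for μ₀: μ₀ = (μ_n·τ_n − τ_data·x̄)/τ₀ = (12.7196·0.343620 − 0.333797·13.4) / 0.009823 = -0.102171/0.009823 ≈ -10.4.

μ₀ = -10.4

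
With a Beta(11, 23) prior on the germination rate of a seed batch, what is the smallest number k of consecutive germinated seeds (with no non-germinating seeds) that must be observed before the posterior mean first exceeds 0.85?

k = 120

After k germinated seeds and 0 non-germinating seeds the posterior is Beta(11+k, 23), with mean (11+k)/(11+23+k).
Set (11+k)/(34+k) > 0.85 and solve: k > (0.85·34 − 11)/(1 − 0.85) = 119.333.
The smallest integer exceeding 119.333 is 120, and checking k=120: (131)/(154) = 0.8506 > 0.85.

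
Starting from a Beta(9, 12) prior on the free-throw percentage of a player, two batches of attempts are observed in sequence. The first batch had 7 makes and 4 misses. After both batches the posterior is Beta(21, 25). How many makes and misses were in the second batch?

Sequential conjugate updates are equivalent to a single update on the pooled data, so total successes = posterior α − prior α and total failures = posterior β − prior β.
Total across both batches: 21−9=12 makes, 25−12=13 misses.
Subtract the first batch: 12−7=5 makes and 13−4=9 misses.

5 makes and 9 misses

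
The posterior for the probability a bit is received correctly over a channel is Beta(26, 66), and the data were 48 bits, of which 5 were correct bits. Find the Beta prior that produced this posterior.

Beta(21, 23)

A Beta(a, b) prior with s successes and f failures in binomial data gives a Beta(a+s, b+f) posterior.
So a = 26 − 5 = 21 and b = 66 − 43 = 23.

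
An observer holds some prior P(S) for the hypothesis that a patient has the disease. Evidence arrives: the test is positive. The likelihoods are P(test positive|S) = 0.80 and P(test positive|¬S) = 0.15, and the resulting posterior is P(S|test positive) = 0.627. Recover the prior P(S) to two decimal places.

Bayes' rule in odds form gives O(S|E) = O(S)·[P(E|S)/P(E|¬S)], hence O(S) = O(S|E)/LR.
Posterior odds = 0.627/(1−0.627) = 1.6810. LR = 0.80/0.15 = 5.3333.
Prior odds = 1.6810/5.3333 = 0.3152, so P(S) = 0.3152/(1+0.3152) ≈ 0.24.

P(S) = 0.24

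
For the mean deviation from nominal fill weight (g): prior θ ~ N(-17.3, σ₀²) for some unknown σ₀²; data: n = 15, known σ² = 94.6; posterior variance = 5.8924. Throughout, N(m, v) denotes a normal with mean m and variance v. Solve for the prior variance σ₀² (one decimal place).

σ₀² = 89.7

Posterior precision equals prior precision plus data precision: 1/σ_n² = 1/σ₀² + n/σ².
So 1/σ₀² = 1/5.8924 − 15/94.6 = 0.169710 − 0.158562 = 0.011148.
Hence σ₀² = 1/0.011148 ≈ 89.7.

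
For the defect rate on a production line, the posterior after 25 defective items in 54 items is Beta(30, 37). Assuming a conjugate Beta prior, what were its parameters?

Beta(5, 8)

Beta is conjugate to the binomial likelihood: posterior = Beta(α+s, β+f).
Subtract the data counts: 30−25=5, 37−29=8.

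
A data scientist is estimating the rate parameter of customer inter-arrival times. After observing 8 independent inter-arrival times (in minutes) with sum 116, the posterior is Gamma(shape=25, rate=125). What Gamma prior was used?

Gamma(shape=17, rate=9)

Gamma–exponential conjugacy: posterior shape = α + n, posterior rate = β + Σtᵢ.
So α = 25 − 8 = 17 and β = 125 − 116 = 9.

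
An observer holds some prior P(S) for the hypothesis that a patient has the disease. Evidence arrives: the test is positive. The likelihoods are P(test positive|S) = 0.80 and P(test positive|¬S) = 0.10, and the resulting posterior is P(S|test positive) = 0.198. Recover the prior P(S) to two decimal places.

Bayes' rule in odds form gives O(S|E) = O(S)·[P(E|S)/P(E|¬S)], hence O(S) = O(S|E)/LR.
Posterior odds = 0.198/(1−0.198) = 0.2469. LR = 0.80/0.10 = 8.0000.
Prior odds = 0.2469/8.0000 = 0.0309, so P(S) = 0.0309/(1+0.0309) ≈ 0.03.

P(S) = 0.03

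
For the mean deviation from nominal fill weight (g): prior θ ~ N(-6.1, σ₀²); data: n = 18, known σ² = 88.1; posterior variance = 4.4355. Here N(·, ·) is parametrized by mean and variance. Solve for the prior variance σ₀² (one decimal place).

σ₀² = 47.3

For the Normal–Normal model with known σ², precisions add: τ_n = τ₀ + n/σ².
So 1/σ₀² = 1/4.4355 − 18/88.1 = 0.225454 − 0.204313 = 0.021141.
Hence σ₀² = 1/0.021141 ≈ 47.3.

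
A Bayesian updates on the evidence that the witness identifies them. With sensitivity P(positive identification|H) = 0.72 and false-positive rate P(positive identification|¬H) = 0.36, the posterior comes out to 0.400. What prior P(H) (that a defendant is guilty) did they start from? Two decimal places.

P(H) = 0.25

In odds form, posterior odds = prior odds × likelihood ratio, so prior odds = posterior odds ÷ LR.
Posterior odds = 0.400/(1−0.400) = 0.6667. LR = 0.72/0.36 = 2.0000.
Prior odds = 0.6667/2.0000 = 0.3333, so P(H) = 0.3333/(1+0.3333) ≈ 0.25.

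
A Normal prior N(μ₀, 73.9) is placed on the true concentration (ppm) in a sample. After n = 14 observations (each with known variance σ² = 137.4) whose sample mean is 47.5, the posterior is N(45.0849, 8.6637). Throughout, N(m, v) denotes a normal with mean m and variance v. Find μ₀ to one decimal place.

The posterior mean is a precision-weighted average: μ_n = (τ₀μ₀ + τ_data·x̄)/(τ₀+τ_data), with τ₀=1/σ₀² and τ_data=n/σ².
Here τ₀ = 1/73.9 = 0.013532 and τ_data = 14/137.4 = 0.101892, so τ_n = 0.115424.
Rearranging for μ₀: μ₀ = (μ_n·τ_n − τ_data·x̄)/τ₀ = (45.0849·0.115424 − 0.101892·47.5) / 0.013532 = 0.364009/0.013532 ≈ 26.9.

μ₀ = 26.9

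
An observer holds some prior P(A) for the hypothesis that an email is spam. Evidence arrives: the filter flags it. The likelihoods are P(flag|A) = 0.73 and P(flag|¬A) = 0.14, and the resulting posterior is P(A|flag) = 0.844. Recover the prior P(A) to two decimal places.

In odds form, posterior odds = prior odds × likelihood ratio, so prior odds = posterior odds ÷ LR.
Posterior odds = 0.844/(1−0.844) = 5.4103. LR = 0.73/0.14 = 5.2143.
Prior odds = 5.4103/5.2143 = 1.0376, so P(A) = 1.0376/(1+1.0376) ≈ 0.51.

P(A) = 0.51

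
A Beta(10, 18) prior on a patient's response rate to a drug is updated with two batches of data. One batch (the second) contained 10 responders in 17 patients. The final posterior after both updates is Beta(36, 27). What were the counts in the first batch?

Sequential conjugate updates are equivalent to a single update on the pooled data, so total successes = posterior α − prior α and total failures = posterior β − prior β.
Total across both batches: 36−10=26 responders, 27−18=9 non-responders.
Subtract the second batch: 26−10=16 responders and 9−7=2 non-responders.

16 responders and 2 non-responders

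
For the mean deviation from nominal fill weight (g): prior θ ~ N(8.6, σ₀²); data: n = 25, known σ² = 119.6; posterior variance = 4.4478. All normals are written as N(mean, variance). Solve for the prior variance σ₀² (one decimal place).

σ₀² = 63.3

Posterior precision equals prior precision plus data precision: 1/σ_n² = 1/σ₀² + n/σ².
So 1/σ₀² = 1/4.4478 − 25/119.6 = 0.224830 − 0.209030 = 0.015800.
Hence σ₀² = 1/0.015800 ≈ 63.3.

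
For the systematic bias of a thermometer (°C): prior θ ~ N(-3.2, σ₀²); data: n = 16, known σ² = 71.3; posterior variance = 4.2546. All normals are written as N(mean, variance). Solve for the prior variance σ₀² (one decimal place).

σ₀² = 94.0

For the Normal–Normal model with known σ², precisions add: τ_n = τ₀ + n/σ².
So 1/σ₀² = 1/4.2546 − 16/71.3 = 0.235040 − 0.224404 = 0.010636.
Hence σ₀² = 1/0.010636 ≈ 94.0.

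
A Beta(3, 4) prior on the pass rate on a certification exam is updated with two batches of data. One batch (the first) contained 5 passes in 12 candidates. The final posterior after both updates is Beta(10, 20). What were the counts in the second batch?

Sequential conjugate updates are equivalent to a single update on the pooled data, so total successes = posterior α − prior α and total failures = posterior β − prior β.
Total across both batches: 10−3=7 passes, 20−4=16 failures.
Subtract the first batch: 7−5=2 passes and 16−7=9 failures.

2 passes and 9 failures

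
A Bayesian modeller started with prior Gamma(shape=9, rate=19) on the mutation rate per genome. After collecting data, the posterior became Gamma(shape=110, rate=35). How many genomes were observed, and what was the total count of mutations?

n = 16 genomes with total 101 mutations

Gamma–Poisson conjugacy: posterior shape = α + Σxᵢ, posterior rate = β + n.
Matching: Σxᵢ = 110 − 9 = 101 and n = 35 − 19 = 16.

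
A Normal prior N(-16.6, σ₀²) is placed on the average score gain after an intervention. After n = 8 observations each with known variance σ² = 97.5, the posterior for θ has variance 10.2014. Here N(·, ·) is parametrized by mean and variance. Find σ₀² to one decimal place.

σ₀² = 62.6

For the Normal–Normal model with known σ², precisions add: τ_n = τ₀ + n/σ².
So 1/σ₀² = 1/10.2014 − 8/97.5 = 0.098026 − 0.082051 = 0.015975.
Hence σ₀² = 1/0.015975 ≈ 62.6.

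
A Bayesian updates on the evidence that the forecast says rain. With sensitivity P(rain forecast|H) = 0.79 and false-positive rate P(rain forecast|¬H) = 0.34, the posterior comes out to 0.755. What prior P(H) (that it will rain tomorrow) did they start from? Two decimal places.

P(H) = 0.57

Bayes' rule in odds form gives O(H|E) = O(H)·[P(E|H)/P(E|¬H)], hence O(H) = O(H|E)/LR.
Posterior odds = 0.755/(1−0.755) = 3.0816. LR = 0.79/0.34 = 2.3235.
Prior odds = 3.0816/2.3235 = 1.3263, so P(H) = 1.3263/(1+1.3263) ≈ 0.57.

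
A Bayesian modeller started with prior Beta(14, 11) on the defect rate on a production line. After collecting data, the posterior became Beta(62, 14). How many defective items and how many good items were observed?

48 defective items and 3 good items

Beta is conjugate to the binomial likelihood: posterior = Beta(a+s, b+f).
So s = 62 − 14 = 48 and f = 14 − 11 = 3.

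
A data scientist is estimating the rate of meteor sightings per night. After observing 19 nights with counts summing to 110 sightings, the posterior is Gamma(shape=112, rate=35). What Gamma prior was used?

A Gamma(α, β) prior (rate parametrization) on a Poisson rate with n observations summing to S gives posterior Gamma(α+S, β+n).
So α = 112 − 110 = 2 and β = 35 − 19 = 16.

Gamma(shape=2, rate=16)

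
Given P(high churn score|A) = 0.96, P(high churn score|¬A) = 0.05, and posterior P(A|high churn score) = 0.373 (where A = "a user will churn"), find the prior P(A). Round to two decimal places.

Bayes' rule in odds form gives O(A|E) = O(A)·[P(E|A)/P(E|¬A)], hence O(A) = O(A|E)/LR.
Posterior odds = 0.373/(1−0.373) = 0.5949. LR = 0.96/0.05 = 19.2000.
Prior odds = 0.5949/19.2000 = 0.0310, so P(A) = 0.0310/(1+0.0310) ≈ 0.03.

P(A) = 0.03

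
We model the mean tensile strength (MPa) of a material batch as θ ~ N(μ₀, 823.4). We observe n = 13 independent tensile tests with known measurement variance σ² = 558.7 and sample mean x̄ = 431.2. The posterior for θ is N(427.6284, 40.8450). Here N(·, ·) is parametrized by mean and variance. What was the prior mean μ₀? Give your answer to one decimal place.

The posterior mean is a precision-weighted average: μ_n = (τ₀μ₀ + τ_data·x̄)/(τ₀+τ_data), with τ₀=1/σ₀² and τ_data=n/σ².
Here τ₀ = 1/823.4 = 0.001214 and τ_data = 13/558.7 = 0.023268, so τ_n = 0.024482.
Rearranging for μ₀: μ₀ = (μ_n·τ_n − τ_data·x̄)/τ₀ = (427.6284·0.024482 − 0.023268·431.2) / 0.001214 = 0.436037/0.001214 ≈ 359.2.

μ₀ = 359.2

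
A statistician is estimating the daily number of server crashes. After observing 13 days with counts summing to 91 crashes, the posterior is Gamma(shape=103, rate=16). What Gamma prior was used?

Gamma(shape=12, rate=3)

Gamma–Poisson conjugacy: posterior shape = α + Σxᵢ, posterior rate = β + n.
So α = 103 − 91 = 12 and β = 16 − 13 = 3.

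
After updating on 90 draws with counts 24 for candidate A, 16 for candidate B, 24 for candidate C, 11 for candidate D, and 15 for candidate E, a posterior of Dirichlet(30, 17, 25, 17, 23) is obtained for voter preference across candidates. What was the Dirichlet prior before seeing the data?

Dirichlet(6, 1, 1, 6, 8)

For a Dirichlet(α) prior with multinomial counts c, the posterior is Dirichlet(α + c) componentwise.
Subtract each count from the matching posterior parameter: 30−24=6, 17−16=1, 25−24=1, 17−11=6, 23−15=8.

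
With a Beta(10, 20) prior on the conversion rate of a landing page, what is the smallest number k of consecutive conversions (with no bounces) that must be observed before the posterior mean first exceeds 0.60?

k = 21

After k conversions and 0 bounces the posterior is Beta(10+k, 20), with mean (10+k)/(10+20+k).
Set (10+k)/(30+k) > 0.60 and solve: k > (0.60·30 − 10)/(1 − 0.60) = 20.000.
The smallest integer exceeding 20.000 is 21, and checking k=21: (31)/(51) = 0.6078 > 0.60.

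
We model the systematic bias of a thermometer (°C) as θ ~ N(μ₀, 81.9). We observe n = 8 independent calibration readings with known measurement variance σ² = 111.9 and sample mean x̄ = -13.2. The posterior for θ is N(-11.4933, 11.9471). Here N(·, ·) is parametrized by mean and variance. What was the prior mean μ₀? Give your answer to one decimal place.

With known observation variance, the Normal–Normal posterior has precision τ_n = τ₀ + n/σ² and mean μ_n = (τ₀μ₀ + (n/σ²)x̄)/τ_n.
Here τ₀ = 1/81.9 = 0.012210 and τ_data = 8/111.9 = 0.071492, so τ_n = 0.083702.
Rearranging for μ₀: μ₀ = (μ_n·τ_n − τ_data·x̄)/τ₀ = (-11.4933·0.083702 − 0.071492·-13.2) / 0.012210 = -0.018318/0.012210 ≈ -1.5.

μ₀ = -1.5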